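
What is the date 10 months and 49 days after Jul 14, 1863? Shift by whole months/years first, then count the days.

Advancing 10 months and 49 days from July 14, 1863: first the month/year part, then the days.
month 7 + 10 = 17, which is month 5 of year 1864 → May 1864.
Day 14 is valid in May, giving May 14, 1864.
Now add 49 days from May 14, 1864.
May has 31 days, so 31 − 14 = 17 days remain after May 14, 1864; 49 − 17 = 32 left.
June 1864 has 30 days: 32 − 30 = 2 left.
2 days into July 1864 → July 2, 1864.

July 2, 1864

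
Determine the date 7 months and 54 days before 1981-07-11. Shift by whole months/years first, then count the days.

Counting back 7 months and 54 days from July 11, 1981: first the month/year part, then the days.
month 7 − 7 = 0, which is month 12 of year 1980 → December 1980.
Day 11 is valid in December, giving December 11, 1980.
Now subtract 54 days from December 11, 1980.
Going back 11 days from December 11, 1980 reaches the end of the previous month; 54 − 11 = 43 left.
November 1980 has 30 days: 43 − 30 = 13 left.
October 1980 has 31 days; 31 − 13 = 18 → October 18, 1980.

October 18, 1980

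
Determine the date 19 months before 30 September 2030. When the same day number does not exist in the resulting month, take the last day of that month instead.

February 28, 2029

Subtracting 19 months from September 30, 2030.
month 9 − 19 = -10, which is month 2 of year 2029 → February 2029.
February 2029 has only 28 days (2029 is not a leap year — relevant if February), and the start was day 30, so the date clamps to February 28, 2029.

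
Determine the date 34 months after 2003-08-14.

Advancing 34 months from August 14, 2003.
month 8 + 34 = 42, which is month 6 of year 2006 → June 2006.
Day 14 is valid in June, giving June 14, 2006.

June 14, 2006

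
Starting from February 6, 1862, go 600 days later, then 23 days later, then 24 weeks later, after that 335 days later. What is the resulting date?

March 8, 1865

Counting forward 600 days from February 6, 1862:
February has 28 days, so 28 − 6 = 22 days remain after February 6, 1862; 600 − 22 = 578 left.
March 1862 has 31 days: 578 − 31 = 547 left.
April 1862 has 30 days: 547 − 30 = 517 left.
May 1862 has 31 days: 517 − 31 = 486 left.
June 1862 has 30 days: 486 − 30 = 456 left.
July 1862 has 31 days: 456 − 31 = 425 left.
August 1862 has 31 days: 425 − 31 = 394 left.
September 1862 has 30 days: 394 − 30 = 364 left.
October 1862 has 31 days: 364 − 31 = 333 left.
November 1862 has 30 days: 333 − 30 = 303 left.
December 1862 has 31 days: 303 − 31 = 272 left.
January 1863 has 31 days: 272 − 31 = 241 left.
February 1863 has 28 days (1863 is not a leap year): 241 − 28 = 213 left.
March 1863 has 31 days: 213 − 31 = 182 left.
April 1863 has 30 days: 182 − 30 = 152 left.
May 1863 has 31 days: 152 − 31 = 121 left.
June 1863 has 30 days: 121 − 30 = 91 left.
July 1863 has 31 days: 91 − 31 = 60 left.
August 1863 has 31 days: 60 − 31 = 29 left.
29 days into September 1863 → September 29, 1863.
Advancing 23 days from September 29, 1863:
September has 30 days, so 30 − 29 = 1 day remains after September 29, 1863; 23 − 1 = 22 left.
22 days into October 1863 → October 22, 1863.
Advancing 24 weeks (= 168 days) from October 22, 1863:
October has 31 days, so 31 − 22 = 9 days remain after October 22, 1863; 168 − 9 = 159 left.
November 1863 has 30 days: 159 − 30 = 129 left.
December 1863 has 31 days: 129 − 31 = 98 left.
January 1864 has 31 days: 98 − 31 = 67 left.
February 1864 has 29 days (1864 is a leap year): 67 − 29 = 38 left.
March 1864 has 31 days: 38 − 31 = 7 left.
7 days into April 1864 → April 7, 1864.
Adding 335 days from April 7, 1864:
April has 30 days, so 30 − 7 = 23 days remain after April 7, 1864; 335 − 23 = 312 left.
May 1864 has 31 days: 312 − 31 = 281 left.
June 1864 has 30 days: 281 − 30 = 251 left.
July 1864 has 31 days: 251 − 31 = 220 left.
August 1864 has 31 days: 220 − 31 = 189 left.
September 1864 has 30 days: 189 − 30 = 159 left.
October 1864 has 31 days: 159 − 31 = 128 left.
November 1864 has 30 days: 128 − 30 = 98 left.
December 1864 has 31 days: 98 − 31 = 67 left.
January 1865 has 31 days: 67 − 31 = 36 left.
February 1865 has 28 days (1865 is not a leap year): 36 − 28 = 8 left.
8 days into March 1865 → March 8, 1865.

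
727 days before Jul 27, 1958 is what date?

Counting back 727 days from July 27, 1958.
Going back 27 days from July 27, 1958 reaches the end of the previous month; 727 − 27 = 700 left.
June 1958 has 30 days: 700 − 30 = 670 left.
May 1958 has 31 days: 670 − 31 = 639 left.
April 1958 has 30 days: 639 − 30 = 609 left.
March 1958 has 31 days: 609 − 31 = 578 left.
February 1958 has 28 days (1958 is not a leap year): 578 − 28 = 550 left.
January 1958 has 31 days: 550 − 31 = 519 left.
December 1957 has 31 days: 519 − 31 = 488 left.
November 1957 has 30 days: 488 − 30 = 458 left.
October 1957 has 31 days: 458 − 31 = 427 left.
September 1957 has 30 days: 427 − 30 = 397 left.
August 1957 has 31 days: 397 − 31 = 366 left.
July 1957 has 31 days: 366 − 31 = 335 left.
June 1957 has 30 days: 335 − 30 = 305 left.
May 1957 has 31 days: 305 − 31 = 274 left.
April 1957 has 30 days: 274 − 30 = 244 left.
March 1957 has 31 days: 244 − 31 = 213 left.
February 1957 has 28 days (1957 is not a leap year): 213 − 28 = 185 left.
January 1957 has 31 days: 185 − 31 = 154 left.
December 1956 has 31 days: 154 − 31 = 123 left.
November 1956 has 30 days: 123 − 30 = 93 left.
October 1956 has 31 days: 93 − 31 = 62 left.
September 1956 has 30 days: 62 − 30 = 32 left.
August 1956 has 31 days: 32 − 31 = 1 left.
July 1956 has 31 days; 31 − 1 = 30 → July 30, 1956.

July 30, 1956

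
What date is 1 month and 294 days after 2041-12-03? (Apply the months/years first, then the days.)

Adding 1 month and 294 days from December 3, 2041: first the month/year part, then the days.
month 12 + 1 = 13, which is month 1 of year 2042 → January 2042.
Day 3 is valid in January, giving January 3, 2042.
Now add 294 days from January 3, 2042.
January has 31 days, so 31 − 3 = 28 days remain after January 3, 2042; 294 − 28 = 266 left.
February 2042 has 28 days (2042 is not a leap year): 266 − 28 = 238 left.
March 2042 has 31 days: 238 − 31 = 207 left.
April 2042 has 30 days: 207 − 30 = 177 left.
May 2042 has 31 days: 177 − 31 = 146 left.
June 2042 has 30 days: 146 − 30 = 116 left.
July 2042 has 31 days: 116 − 31 = 85 left.
August 2042 has 31 days: 85 − 31 = 54 left.
September 2042 has 30 days: 54 − 30 = 24 left.
24 days into October 2042 → October 24, 2042.

October 24, 2042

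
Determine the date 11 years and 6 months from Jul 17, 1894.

Counting forward 11 years and 6 months from July 17, 1894.
+11 years → 1905; month 7 + 6 = 13, which is month 1 of year 1906 → January 1906.
Day 17 is valid in January, giving January 17, 1906.

January 17, 1906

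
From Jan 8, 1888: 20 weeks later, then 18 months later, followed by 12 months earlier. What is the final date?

November 27, 1888

Advancing 20 weeks (= 140 days) from January 8, 1888:
January has 31 days, so 31 − 8 = 23 days remain after January 8, 1888; 140 − 23 = 117 left.
February 1888 has 29 days (1888 is a leap year): 117 − 29 = 88 left.
March 1888 has 31 days: 88 − 31 = 57 left.
April 1888 has 30 days: 57 − 30 = 27 left.
27 days into May 1888 → May 27, 1888.
Advancing 18 months from May 27, 1888:
month 5 + 18 = 23, which is month 11 of year 1889 → November 1889.
Day 27 is valid in November, giving November 27, 1889.
Going back 12 months from November 27, 1889:
month 11 − 12 = -1, which is month 11 of year 1888 → November 1888.
Day 27 is valid in November, giving November 27, 1888.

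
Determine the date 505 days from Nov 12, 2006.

Counting forward 505 days from November 12, 2006.
November has 30 days, so 30 − 12 = 18 days remain after November 12, 2006; 505 − 18 = 487 left.
December 2006 has 31 days: 487 − 31 = 456 left.
January 2007 has 31 days: 456 − 31 = 425 left.
February 2007 has 28 days (2007 is not a leap year): 425 − 28 = 397 left.
March 2007 has 31 days: 397 − 31 = 366 left.
April 2007 has 30 days: 366 − 30 = 336 left.
May 2007 has 31 days: 336 − 31 = 305 left.
June 2007 has 30 days: 305 − 30 = 275 left.
July 2007 has 31 days: 275 − 31 = 244 left.
August 2007 has 31 days: 244 − 31 = 213 left.
September 2007 has 30 days: 213 − 30 = 183 left.
October 2007 has 31 days: 183 − 31 = 152 left.
November 2007 has 30 days: 152 − 30 = 122 left.
December 2007 has 31 days: 122 − 31 = 91 left.
January 2008 has 31 days: 91 − 31 = 60 left.
February 2008 has 29 days (2008 is a leap year): 60 − 29 = 31 left.
31 days into March 2008 → March 31, 2008.

March 31, 2008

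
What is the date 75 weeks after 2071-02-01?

Advancing 75 weeks = 525 days from February 1, 2071.
February has 28 days, so 28 − 1 = 27 days remain after February 1, 2071; 525 − 27 = 498 left.
March 2071 has 31 days: 498 − 31 = 467 left.
April 2071 has 30 days: 467 − 30 = 437 left.
May 2071 has 31 days: 437 − 31 = 406 left.
June 2071 has 30 days: 406 − 30 = 376 left.
July 2071 has 31 days: 376 − 31 = 345 left.
August 2071 has 31 days: 345 − 31 = 314 left.
September 2071 has 30 days: 314 − 30 = 284 left.
October 2071 has 31 days: 284 − 31 = 253 left.
November 2071 has 30 days: 253 − 30 = 223 left.
December 2071 has 31 days: 223 − 31 = 192 left.
January 2072 has 31 days: 192 − 31 = 161 left.
February 2072 has 29 days (2072 is a leap year): 161 − 29 = 132 left.
March 2072 has 31 days: 132 − 31 = 101 left.
April 2072 has 30 days: 101 − 30 = 71 left.
May 2072 has 31 days: 71 − 31 = 40 left.
June 2072 has 30 days: 40 − 30 = 10 left.
10 days into July 2072 → July 10, 2072.

July 10, 2072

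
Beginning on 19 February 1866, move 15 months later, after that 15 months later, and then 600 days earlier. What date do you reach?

Counting forward 15 months from February 19, 1866:
month 2 + 15 = 17, which is month 5 of year 1867 → May 1867.
Day 19 is valid in May, giving May 19, 1867.
Counting forward 15 months from May 19, 1867:
month 5 + 15 = 20, which is month 8 of year 1868 → August 1868.
Day 19 is valid in August, giving August 19, 1868.
Going back 600 days from August 19, 1868:
Going back 19 days from August 19, 1868 reaches the end of the previous month; 600 − 19 = 581 left.
July 1868 has 31 days: 581 − 31 = 550 left.
June 1868 has 30 days: 550 − 30 = 520 left.
May 1868 has 31 days: 520 − 31 = 489 left.
April 1868 has 30 days: 489 − 30 = 459 left.
March 1868 has 31 days: 459 − 31 = 428 left.
February 1868 has 29 days (1868 is a leap year): 428 − 29 = 399 left.
January 1868 has 31 days: 399 − 31 = 368 left.
December 1867 has 31 days: 368 − 31 = 337 left.
November 1867 has 30 days: 337 − 30 = 307 left.
October 1867 has 31 days: 307 − 31 = 276 left.
September 1867 has 30 days: 276 − 30 = 246 left.
August 1867 has 31 days: 246 − 31 = 215 left.
July 1867 has 31 days: 215 − 31 = 184 left.
June 1867 has 30 days: 184 − 30 = 154 left.
May 1867 has 31 days: 154 − 31 = 123 left.
April 1867 has 30 days: 123 − 30 = 93 left.
March 1867 has 31 days: 93 − 31 = 62 left.
February 1867 has 28 days (1867 is not a leap year): 62 − 28 = 34 left.
January 1867 has 31 days: 34 − 31 = 3 left.
December 1866 has 31 days; 31 − 3 = 28 → December 28, 1866.

December 28, 1866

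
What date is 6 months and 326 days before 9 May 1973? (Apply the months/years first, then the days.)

Counting back 6 months and 326 days from May 9, 1973: first the month/year part, then the days.
month 5 − 6 = -1, which is month 11 of year 1972 → November 1972.
Day 9 is valid in November, giving November 9, 1972.
Now subtract 326 days from November 9, 1972.
Going back 9 days from November 9, 1972 reaches the end of the previous month; 326 − 9 = 317 left.
October 1972 has 31 days: 317 − 31 = 286 left.
September 1972 has 30 days: 286 − 30 = 256 left.
August 1972 has 31 days: 256 − 31 = 225 left.
July 1972 has 31 days: 225 − 31 = 194 left.
June 1972 has 30 days: 194 − 30 = 164 left.
May 1972 has 31 days: 164 − 31 = 133 left.
April 1972 has 30 days: 133 − 30 = 103 left.
March 1972 has 31 days: 103 − 31 = 72 left.
February 1972 has 29 days (1972 is a leap year): 72 − 29 = 43 left.
January 1972 has 31 days: 43 − 31 = 12 left.
December 1971 has 31 days; 31 − 12 = 19 → December 19, 1971.

December 19, 1971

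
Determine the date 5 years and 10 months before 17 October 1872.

December 17, 1866

Subtracting 5 years and 10 months from October 17, 1872.
-5 years → 1867; month 10 − 10 = 0, which is month 12 of year 1866 → December 1866.
Day 17 is valid in December, giving December 17, 1866.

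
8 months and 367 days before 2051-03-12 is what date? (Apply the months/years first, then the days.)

Counting back 8 months and 367 days from March 12, 2051: first the month/year part, then the days.
month 3 − 8 = -5, which is month 7 of year 2050 → July 2050.
Day 12 is valid in July, giving July 12, 2050.
Now subtract 367 days from July 12, 2050.
Going back 12 days from July 12, 2050 reaches the end of the previous month; 367 − 12 = 355 left.
June 2050 has 30 days: 355 − 30 = 325 left.
May 2050 has 31 days: 325 − 31 = 294 left.
April 2050 has 30 days: 294 − 30 = 264 left.
March 2050 has 31 days: 264 − 31 = 233 left.
February 2050 has 28 days (2050 is not a leap year): 233 − 28 = 205 left.
January 2050 has 31 days: 205 − 31 = 174 left.
December 2049 has 31 days: 174 − 31 = 143 left.
November 2049 has 30 days: 143 − 30 = 113 left.
October 2049 has 31 days: 113 − 31 = 82 left.
September 2049 has 30 days: 82 − 30 = 52 left.
August 2049 has 31 days: 52 − 31 = 21 left.
July 2049 has 31 days; 31 − 21 = 10 → July 10, 2049.

July 10, 2049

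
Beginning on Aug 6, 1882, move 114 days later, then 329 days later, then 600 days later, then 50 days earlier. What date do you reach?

Advancing 114 days from August 6, 1882:
August has 31 days, so 31 − 6 = 25 days remain after August 6, 1882; 114 − 25 = 89 left.
September 1882 has 30 days: 89 − 30 = 59 left.
October 1882 has 31 days: 59 − 31 = 28 left.
28 days into November 1882 → November 28, 1882.
Advancing 329 days from November 28, 1882:
November has 30 days, so 30 − 28 = 2 days remain after November 28, 1882; 329 − 2 = 327 left.
December 1882 has 31 days: 327 − 31 = 296 left.
January 1883 has 31 days: 296 − 31 = 265 left.
February 1883 has 28 days (1883 is not a leap year): 265 − 28 = 237 left.
March 1883 has 31 days: 237 − 31 = 206 left.
April 1883 has 30 days: 206 − 30 = 176 left.
May 1883 has 31 days: 176 − 31 = 145 left.
June 1883 has 30 days: 145 − 30 = 115 left.
July 1883 has 31 days: 115 − 31 = 84 left.
August 1883 has 31 days: 84 − 31 = 53 left.
September 1883 has 30 days: 53 − 30 = 23 left.
23 days into October 1883 → October 23, 1883.
Counting forward 600 days from October 23, 1883:
October has 31 days, so 31 − 23 = 8 days remain after October 23, 1883; 600 − 8 = 592 left.
November 1883 has 30 days: 592 − 30 = 562 left.
December 1883 has 31 days: 562 − 31 = 531 left.
January 1884 has 31 days: 531 − 31 = 500 left.
February 1884 has 29 days (1884 is a leap year): 500 − 29 = 471 left.
March 1884 has 31 days: 471 − 31 = 440 left.
April 1884 has 30 days: 440 − 30 = 410 left.
May 1884 has 31 days: 410 − 31 = 379 left.
June 1884 has 30 days: 379 − 30 = 349 left.
July 1884 has 31 days: 349 − 31 = 318 left.
August 1884 has 31 days: 318 − 31 = 287 left.
September 1884 has 30 days: 287 − 30 = 257 left.
October 1884 has 31 days: 257 − 31 = 226 left.
November 1884 has 30 days: 226 − 30 = 196 left.
December 1884 has 31 days: 196 − 31 = 165 left.
January 1885 has 31 days: 165 − 31 = 134 left.
February 1885 has 28 days (1885 is not a leap year): 134 − 28 = 106 left.
March 1885 has 31 days: 106 − 31 = 75 left.
April 1885 has 30 days: 75 − 30 = 45 left.
May 1885 has 31 days: 45 − 31 = 14 left.
14 days into June 1885 → June 14, 1885.
Counting back 50 days from June 14, 1885:
Going back 14 days from June 14, 1885 reaches the end of the previous month; 50 − 14 = 36 left.
May 1885 has 31 days: 36 − 31 = 5 left.
April 1885 has 30 days; 30 − 5 = 25 → April 25, 1885.

April 25, 1885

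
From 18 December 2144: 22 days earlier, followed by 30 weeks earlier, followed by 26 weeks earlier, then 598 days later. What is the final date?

June 20, 2145

Subtracting 22 days from December 18, 2144:
Going back 18 days from December 18, 2144 reaches the end of the previous month; 22 − 18 = 4 left.
November 2144 has 30 days; 30 − 4 = 26 → November 26, 2144.
Subtracting 30 weeks (= 210 days) from November 26, 2144:
Going back 26 days from November 26, 2144 reaches the end of the previous month; 210 − 26 = 184 left.
October 2144 has 31 days: 184 − 31 = 153 left.
September 2144 has 30 days: 153 − 30 = 123 left.
August 2144 has 31 days: 123 − 31 = 92 left.
July 2144 has 31 days: 92 − 31 = 61 left.
June 2144 has 30 days: 61 − 30 = 31 left.
May 2144 has 31 days: 31 − 31 = 0 left.
April 2144 has 30 days; 30 − 0 = 30 → April 30, 2144.
Subtracting 26 weeks (= 182 days) from April 30, 2144:
Going back 30 days from April 30, 2144 reaches the end of the previous month; 182 − 30 = 152 left.
March 2144 has 31 days: 152 − 31 = 121 left.
February 2144 has 29 days (2144 is a leap year): 121 − 29 = 92 left.
January 2144 has 31 days: 92 − 31 = 61 left.
December 2143 has 31 days: 61 − 31 = 30 left.
November 2143 has 30 days: 30 − 30 = 0 left.
October 2143 has 31 days; 31 − 0 = 31 → October 31, 2143.
Counting forward 598 days from October 31, 2143:
October has 31 days, so 31 − 31 = 0 days remain after October 31, 2143; 598 − 0 = 598 left.
November 2143 has 30 days: 598 − 30 = 568 left.
December 2143 has 31 days: 568 − 31 = 537 left.
January 2144 has 31 days: 537 − 31 = 506 left.
February 2144 has 29 days (2144 is a leap year): 506 − 29 = 477 left.
March 2144 has 31 days: 477 − 31 = 446 left.
April 2144 has 30 days: 446 − 30 = 416 left.
May 2144 has 31 days: 416 − 31 = 385 left.
June 2144 has 30 days: 385 − 30 = 355 left.
July 2144 has 31 days: 355 − 31 = 324 left.
August 2144 has 31 days: 324 − 31 = 293 left.
September 2144 has 30 days: 293 − 30 = 263 left.
October 2144 has 31 days: 263 − 31 = 232 left.
November 2144 has 30 days: 232 − 30 = 202 left.
December 2144 has 31 days: 202 − 31 = 171 left.
January 2145 has 31 days: 171 − 31 = 140 left.
February 2145 has 28 days (2145 is not a leap year): 140 − 28 = 112 left.
March 2145 has 31 days: 112 − 31 = 81 left.
April 2145 has 30 days: 81 − 30 = 51 left.
May 2145 has 31 days: 51 − 31 = 20 left.
20 days into June 2145 → June 20, 2145.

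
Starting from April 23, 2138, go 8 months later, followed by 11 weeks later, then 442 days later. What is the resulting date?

May 25, 2140

Advancing 8 months from April 23, 2138:
month 4 + 8 = 12 → December 2138.
Day 23 is valid in December, giving December 23, 2138.
Counting forward 11 weeks (= 77 days) from December 23, 2138:
December has 31 days, so 31 − 23 = 8 days remain after December 23, 2138; 77 − 8 = 69 left.
January 2139 has 31 days: 69 − 31 = 38 left.
February 2139 has 28 days (2139 is not a leap year): 38 − 28 = 10 left.
10 days into March 2139 → March 10, 2139.
Counting forward 442 days from March 10, 2139:
March has 31 days, so 31 − 10 = 21 days remain after March 10, 2139; 442 − 21 = 421 left.
April 2139 has 30 days: 421 − 30 = 391 left.
May 2139 has 31 days: 391 − 31 = 360 left.
June 2139 has 30 days: 360 − 30 = 330 left.
July 2139 has 31 days: 330 − 31 = 299 left.
August 2139 has 31 days: 299 − 31 = 268 left.
September 2139 has 30 days: 268 − 30 = 238 left.
October 2139 has 31 days: 238 − 31 = 207 left.
November 2139 has 30 days: 207 − 30 = 177 left.
December 2139 has 31 days: 177 − 31 = 146 left.
January 2140 has 31 days: 146 − 31 = 115 left.
February 2140 has 29 days (2140 is a leap year): 115 − 29 = 86 left.
March 2140 has 31 days: 86 − 31 = 55 left.
April 2140 has 30 days: 55 − 30 = 25 left.
25 days into May 2140 → May 25, 2140.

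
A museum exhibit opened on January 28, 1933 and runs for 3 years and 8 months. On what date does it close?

Advancing 3 years and 8 months from January 28, 1933.
+3 years → 1936; month 1 + 8 = 9 → September 1936.
Day 28 is valid in September, giving September 28, 1936.

September 28, 1936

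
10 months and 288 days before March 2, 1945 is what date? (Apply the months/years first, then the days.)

July 19, 1943

Subtracting 10 months and 288 days from March 2, 1945: first the month/year part, then the days.
month 3 − 10 = -7, which is month 5 of year 1944 → May 1944.
Day 2 is valid in May, giving May 2, 1944.
Now subtract 288 days from May 2, 1944.
Going back 2 days from May 2, 1944 reaches the end of the previous month; 288 − 2 = 286 left.
April 1944 has 30 days: 286 − 30 = 256 left.
March 1944 has 31 days: 256 − 31 = 225 left.
February 1944 has 29 days (1944 is a leap year): 225 − 29 = 196 left.
January 1944 has 31 days: 196 − 31 = 165 left.
December 1943 has 31 days: 165 − 31 = 134 left.
November 1943 has 30 days: 134 − 30 = 104 left.
October 1943 has 31 days: 104 − 31 = 73 left.
September 1943 has 30 days: 73 − 30 = 43 left.
August 1943 has 31 days: 43 − 31 = 12 left.
July 1943 has 31 days; 31 − 12 = 19 → July 19, 1943.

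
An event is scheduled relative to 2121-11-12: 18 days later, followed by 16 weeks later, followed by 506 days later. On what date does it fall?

Counting forward 18 days from November 12, 2121:
November has 30 days; 12 + 18 = 30, still in November.
Adding 16 weeks (= 112 days) from November 30, 2121:
November has 30 days, so 30 − 30 = 0 days remain after November 30, 2121; 112 − 0 = 112 left.
December 2121 has 31 days: 112 − 31 = 81 left.
January 2122 has 31 days: 81 − 31 = 50 left.
February 2122 has 28 days (2122 is not a leap year): 50 − 28 = 22 left.
22 days into March 2122 → March 22, 2122.
Counting forward 506 days from March 22, 2122:
March has 31 days, so 31 − 22 = 9 days remain after March 22, 2122; 506 − 9 = 497 left.
April 2122 has 30 days: 497 − 30 = 467 left.
May 2122 has 31 days: 467 − 31 = 436 left.
June 2122 has 30 days: 436 − 30 = 406 left.
July 2122 has 31 days: 406 − 31 = 375 left.
August 2122 has 31 days: 375 − 31 = 344 left.
September 2122 has 30 days: 344 − 30 = 314 left.
October 2122 has 31 days: 314 − 31 = 283 left.
November 2122 has 30 days: 283 − 30 = 253 left.
December 2122 has 31 days: 253 − 31 = 222 left.
January 2123 has 31 days: 222 − 31 = 191 left.
February 2123 has 28 days (2123 is not a leap year): 191 − 28 = 163 left.
March 2123 has 31 days: 163 − 31 = 132 left.
April 2123 has 30 days: 132 − 30 = 102 left.
May 2123 has 31 days: 102 − 31 = 71 left.
June 2123 has 30 days: 71 − 30 = 41 left.
July 2123 has 31 days: 41 − 31 = 10 left.
10 days into August 2123 → August 10, 2123.

August 10, 2123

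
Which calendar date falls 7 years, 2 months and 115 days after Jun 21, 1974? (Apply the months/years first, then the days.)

December 14, 1981

Advancing 7 years, 2 months and 115 days from June 21, 1974: first the month/year part, then the days.
+7 years → 1981; month 6 + 2 = 8 → August 1981.
Day 21 is valid in August, giving August 21, 1981.
Now add 115 days from August 21, 1981.
August has 31 days, so 31 − 21 = 10 days remain after August 21, 1981; 115 − 10 = 105 left.
September 1981 has 30 days: 105 − 30 = 75 left.
October 1981 has 31 days: 75 − 31 = 44 left.
November 1981 has 30 days: 44 − 30 = 14 left.
14 days into December 1981 → December 14, 1981.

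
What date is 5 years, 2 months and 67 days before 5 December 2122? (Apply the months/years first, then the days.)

Counting back 5 years, 2 months and 67 days from December 5, 2122: first the month/year part, then the days.
-5 years → 2117; month 12 − 2 = 10 → October 2117.
Day 5 is valid in October, giving October 5, 2117.
Now subtract 67 days from October 5, 2117.
Going back 5 days from October 5, 2117 reaches the end of the previous month; 67 − 5 = 62 left.
September 2117 has 30 days: 62 − 30 = 32 left.
August 2117 has 31 days: 32 − 31 = 1 left.
July 2117 has 31 days; 31 − 1 = 30 → July 30, 2117.

July 30, 2117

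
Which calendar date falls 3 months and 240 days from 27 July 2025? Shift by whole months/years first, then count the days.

June 24, 2026

Counting forward 3 months and 240 days from July 27, 2025: first the month/year part, then the days.
month 7 + 3 = 10 → October 2025.
Day 27 is valid in October, giving October 27, 2025.
Now add 240 days from October 27, 2025.
October has 31 days, so 31 − 27 = 4 days remain after October 27, 2025; 240 − 4 = 236 left.
November 2025 has 30 days: 236 − 30 = 206 left.
December 2025 has 31 days: 206 − 31 = 175 left.
January 2026 has 31 days: 175 − 31 = 144 left.
February 2026 has 28 days (2026 is not a leap year): 144 − 28 = 116 left.
March 2026 has 31 days: 116 − 31 = 85 left.
April 2026 has 30 days: 85 − 30 = 55 left.
May 2026 has 31 days: 55 − 31 = 24 left.
24 days into June 2026 → June 24, 2026.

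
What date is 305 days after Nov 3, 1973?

September 4, 1974

Adding 305 days from November 3, 1973.
November has 30 days, so 30 − 3 = 27 days remain after November 3, 1973; 305 − 27 = 278 left.
December 1973 has 31 days: 278 − 31 = 247 left.
January 1974 has 31 days: 247 − 31 = 216 left.
February 1974 has 28 days (1974 is not a leap year): 216 − 28 = 188 left.
March 1974 has 31 days: 188 − 31 = 157 left.
April 1974 has 30 days: 157 − 30 = 127 left.
May 1974 has 31 days: 127 − 31 = 96 left.
June 1974 has 30 days: 96 − 30 = 66 left.
July 1974 has 31 days: 66 − 31 = 35 left.
August 1974 has 31 days: 35 − 31 = 4 left.
4 days into September 1974 → September 4, 1974.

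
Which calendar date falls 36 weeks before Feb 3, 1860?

Counting back 36 weeks = 252 days from February 3, 1860.
Going back 3 days from February 3, 1860 reaches the end of the previous month; 252 − 3 = 249 left.
January 1860 has 31 days: 249 − 31 = 218 left.
December 1859 has 31 days: 218 − 31 = 187 left.
November 1859 has 30 days: 187 − 30 = 157 left.
October 1859 has 31 days: 157 − 31 = 126 left.
September 1859 has 30 days: 126 − 30 = 96 left.
August 1859 has 31 days: 96 − 31 = 65 left.
July 1859 has 31 days: 65 − 31 = 34 left.
June 1859 has 30 days: 34 − 30 = 4 left.
May 1859 has 31 days; 31 − 4 = 27 → May 27, 1859.

May 27, 1859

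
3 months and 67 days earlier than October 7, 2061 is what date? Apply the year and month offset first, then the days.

May 1, 2061

Going back 3 months and 67 days from October 7, 2061: first the month/year part, then the days.
month 10 − 3 = 7 → July 2061.
Day 7 is valid in July, giving July 7, 2061.
Now subtract 67 days from July 7, 2061.
Going back 7 days from July 7, 2061 reaches the end of the previous month; 67 − 7 = 60 left.
June 2061 has 30 days: 60 − 30 = 30 left.
May 2061 has 31 days; 31 − 30 = 1 → May 1, 2061.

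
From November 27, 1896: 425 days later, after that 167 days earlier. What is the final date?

August 12, 1897

Adding 425 days from November 27, 1896:
November has 30 days, so 30 − 27 = 3 days remain after November 27, 1896; 425 − 3 = 422 left.
December 1896 has 31 days: 422 − 31 = 391 left.
January 1897 has 31 days: 391 − 31 = 360 left.
February 1897 has 28 days (1897 is not a leap year): 360 − 28 = 332 left.
March 1897 has 31 days: 332 − 31 = 301 left.
April 1897 has 30 days: 301 − 30 = 271 left.
May 1897 has 31 days: 271 − 31 = 240 left.
June 1897 has 30 days: 240 − 30 = 210 left.
July 1897 has 31 days: 210 − 31 = 179 left.
August 1897 has 31 days: 179 − 31 = 148 left.
September 1897 has 30 days: 148 − 30 = 118 left.
October 1897 has 31 days: 118 − 31 = 87 left.
November 1897 has 30 days: 87 − 30 = 57 left.
December 1897 has 31 days: 57 − 31 = 26 left.
26 days into January 1898 → January 26, 1898.
Counting back 167 days from January 26, 1898:
Going back 26 days from January 26, 1898 reaches the end of the previous month; 167 − 26 = 141 left.
December 1897 has 31 days: 141 − 31 = 110 left.
November 1897 has 30 days: 110 − 30 = 80 left.
October 1897 has 31 days: 80 − 31 = 49 left.
September 1897 has 30 days: 49 − 30 = 19 left.
August 1897 has 31 days; 31 − 19 = 12 → August 12, 1897.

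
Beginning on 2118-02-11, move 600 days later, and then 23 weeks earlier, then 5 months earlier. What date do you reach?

Adding 600 days from February 11, 2118:
February has 28 days, so 28 − 11 = 17 days remain after February 11, 2118; 600 − 17 = 583 left.
March 2118 has 31 days: 583 − 31 = 552 left.
April 2118 has 30 days: 552 − 30 = 522 left.
May 2118 has 31 days: 522 − 31 = 491 left.
June 2118 has 30 days: 491 − 30 = 461 left.
July 2118 has 31 days: 461 − 31 = 430 left.
August 2118 has 31 days: 430 − 31 = 399 left.
September 2118 has 30 days: 399 − 30 = 369 left.
October 2118 has 31 days: 369 − 31 = 338 left.
November 2118 has 30 days: 338 − 30 = 308 left.
December 2118 has 31 days: 308 − 31 = 277 left.
January 2119 has 31 days: 277 − 31 = 246 left.
February 2119 has 28 days (2119 is not a leap year): 246 − 28 = 218 left.
March 2119 has 31 days: 218 − 31 = 187 left.
April 2119 has 30 days: 187 − 30 = 157 left.
May 2119 has 31 days: 157 − 31 = 126 left.
June 2119 has 30 days: 126 − 30 = 96 left.
July 2119 has 31 days: 96 − 31 = 65 left.
August 2119 has 31 days: 65 − 31 = 34 left.
September 2119 has 30 days: 34 − 30 = 4 left.
4 days into October 2119 → October 4, 2119.
Counting back 23 weeks (= 161 days) from October 4, 2119:
Going back 4 days from October 4, 2119 reaches the end of the previous month; 161 − 4 = 157 left.
September 2119 has 30 days: 157 − 30 = 127 left.
August 2119 has 31 days: 127 − 31 = 96 left.
July 2119 has 31 days: 96 − 31 = 65 left.
June 2119 has 30 days: 65 − 30 = 35 left.
May 2119 has 31 days: 35 − 31 = 4 left.
April 2119 has 30 days; 30 − 4 = 26 → April 26, 2119.
Subtracting 5 months from April 26, 2119:
month 4 − 5 = -1, which is month 11 of year 2118 → November 2118.
Day 26 is valid in November, giving November 26, 2118.

November 26, 2118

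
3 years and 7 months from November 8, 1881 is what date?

Counting forward 3 years and 7 months from November 8, 1881.
+3 years → 1884; month 11 + 7 = 18, which is month 6 of year 1885 → June 1885.
Day 8 is valid in June, giving June 8, 1885.

June 8, 1885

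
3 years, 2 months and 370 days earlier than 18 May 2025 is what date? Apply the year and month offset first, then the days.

Going back 3 years, 2 months and 370 days from May 18, 2025: first the month/year part, then the days.
-3 years → 2022; month 5 − 2 = 3 → March 2022.
Day 18 is valid in March, giving March 18, 2022.
Now subtract 370 days from March 18, 2022.
Going back 18 days from March 18, 2022 reaches the end of the previous month; 370 − 18 = 352 left.
February 2022 has 28 days (2022 is not a leap year): 352 − 28 = 324 left.
January 2022 has 31 days: 324 − 31 = 293 left.
December 2021 has 31 days: 293 − 31 = 262 left.
November 2021 has 30 days: 262 − 30 = 232 left.
October 2021 has 31 days: 232 − 31 = 201 left.
September 2021 has 30 days: 201 − 30 = 171 left.
August 2021 has 31 days: 171 − 31 = 140 left.
July 2021 has 31 days: 140 − 31 = 109 left.
June 2021 has 30 days: 109 − 30 = 79 left.
May 2021 has 31 days: 79 − 31 = 48 left.
April 2021 has 30 days: 48 − 30 = 18 left.
March 2021 has 31 days; 31 − 18 = 13 → March 13, 2021.

March 13, 2021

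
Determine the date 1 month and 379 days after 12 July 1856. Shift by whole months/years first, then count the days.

August 26, 1857

Advancing 1 month and 379 days from July 12, 1856: first the month/year part, then the days.
month 7 + 1 = 8 → August 1856.
Day 12 is valid in August, giving August 12, 1856.
Now add 379 days from August 12, 1856.
August has 31 days, so 31 − 12 = 19 days remain after August 12, 1856; 379 − 19 = 360 left.
September 1856 has 30 days: 360 − 30 = 330 left.
October 1856 has 31 days: 330 − 31 = 299 left.
November 1856 has 30 days: 299 − 30 = 269 left.
December 1856 has 31 days: 269 − 31 = 238 left.
January 1857 has 31 days: 238 − 31 = 207 left.
February 1857 has 28 days (1857 is not a leap year): 207 − 28 = 179 left.
March 1857 has 31 days: 179 − 31 = 148 left.
April 1857 has 30 days: 148 − 30 = 118 left.
May 1857 has 31 days: 118 − 31 = 87 left.
June 1857 has 30 days: 87 − 30 = 57 left.
July 1857 has 31 days: 57 − 31 = 26 left.
26 days into August 1857 → August 26, 1857.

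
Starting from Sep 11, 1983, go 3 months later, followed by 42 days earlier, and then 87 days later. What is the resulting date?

January 25, 1984

Adding 3 months from September 11, 1983:
month 9 + 3 = 12 → December 1983.
Day 11 is valid in December, giving December 11, 1983.
Going back 42 days from December 11, 1983:
Going back 11 days from December 11, 1983 reaches the end of the previous month; 42 − 11 = 31 left.
November 1983 has 30 days: 31 − 30 = 1 left.
October 1983 has 31 days; 31 − 1 = 30 → October 30, 1983.
Advancing 87 days from October 30, 1983:
October has 31 days, so 31 − 30 = 1 day remains after October 30, 1983; 87 − 1 = 86 left.
November 1983 has 30 days: 86 − 30 = 56 left.
December 1983 has 31 days: 56 − 31 = 25 left.
25 days into January 1984 → January 25, 1984.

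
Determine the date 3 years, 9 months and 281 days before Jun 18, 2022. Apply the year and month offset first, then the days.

December 11, 2017

Subtracting 3 years, 9 months and 281 days from June 18, 2022: first the month/year part, then the days.
-3 years → 2019; month 6 − 9 = -3, which is month 9 of year 2018 → September 2018.
Day 18 is valid in September, giving September 18, 2018.
Now subtract 281 days from September 18, 2018.
Going back 18 days from September 18, 2018 reaches the end of the previous month; 281 − 18 = 263 left.
August 2018 has 31 days: 263 − 31 = 232 left.
July 2018 has 31 days: 232 − 31 = 201 left.
June 2018 has 30 days: 201 − 30 = 171 left.
May 2018 has 31 days: 171 − 31 = 140 left.
April 2018 has 30 days: 140 − 30 = 110 left.
March 2018 has 31 days: 110 − 31 = 79 left.
February 2018 has 28 days (2018 is not a leap year): 79 − 28 = 51 left.
January 2018 has 31 days: 51 − 31 = 20 left.
December 2017 has 31 days; 31 − 20 = 11 → December 11, 2017.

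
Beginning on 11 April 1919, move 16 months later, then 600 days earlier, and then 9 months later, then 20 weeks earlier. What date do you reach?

May 3, 1919

Advancing 16 months from April 11, 1919:
month 4 + 16 = 20, which is month 8 of year 1920 → August 1920.
Day 11 is valid in August, giving August 11, 1920.
Subtracting 600 days from August 11, 1920:
Going back 11 days from August 11, 1920 reaches the end of the previous month; 600 − 11 = 589 left.
July 1920 has 31 days: 589 − 31 = 558 left.
June 1920 has 30 days: 558 − 30 = 528 left.
May 1920 has 31 days: 528 − 31 = 497 left.
April 1920 has 30 days: 497 − 30 = 467 left.
March 1920 has 31 days: 467 − 31 = 436 left.
February 1920 has 29 days (1920 is a leap year): 436 − 29 = 407 left.
January 1920 has 31 days: 407 − 31 = 376 left.
December 1919 has 31 days: 376 − 31 = 345 left.
November 1919 has 30 days: 345 − 30 = 315 left.
October 1919 has 31 days: 315 − 31 = 284 left.
September 1919 has 30 days: 284 − 30 = 254 left.
August 1919 has 31 days: 254 − 31 = 223 left.
July 1919 has 31 days: 223 − 31 = 192 left.
June 1919 has 30 days: 192 − 30 = 162 left.
May 1919 has 31 days: 162 − 31 = 131 left.
April 1919 has 30 days: 131 − 30 = 101 left.
March 1919 has 31 days: 101 − 31 = 70 left.
February 1919 has 28 days (1919 is not a leap year): 70 − 28 = 42 left.
January 1919 has 31 days: 42 − 31 = 11 left.
December 1918 has 31 days; 31 − 11 = 20 → December 20, 1918.
Counting forward 9 months from December 20, 1918:
month 12 + 9 = 21, which is month 9 of year 1919 → September 1919.
Day 20 is valid in September, giving September 20, 1919.
Going back 20 weeks (= 140 days) from September 20, 1919:
Going back 20 days from September 20, 1919 reaches the end of the previous month; 140 − 20 = 120 left.
August 1919 has 31 days: 120 − 31 = 89 left.
July 1919 has 31 days: 89 − 31 = 58 left.
June 1919 has 30 days: 58 − 30 = 28 left.
May 1919 has 31 days; 31 − 28 = 3 → May 3, 1919.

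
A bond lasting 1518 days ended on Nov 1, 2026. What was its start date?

September 5, 2022

Counting back 1518 days from November 1, 2026.
Going back 1 day from November 1, 2026 reaches the end of the previous month; 1518 − 1 = 1517 left.
October 2026 has 31 days: 1517 − 31 = 1486 left.
September 2026 has 30 days: 1486 − 30 = 1456 left.
August 2026 has 31 days: 1456 − 31 = 1425 left.
July 2026 has 31 days: 1425 − 31 = 1394 left.
June 2026 has 30 days: 1394 − 30 = 1364 left.
May 2026 has 31 days: 1364 − 31 = 1333 left.
April 2026 has 30 days: 1333 − 30 = 1303 left.
March 2026 has 31 days: 1303 − 31 = 1272 left.
February 2026 has 28 days (2026 is not a leap year): 1272 − 28 = 1244 left.
January 2026 has 31 days: 1244 − 31 = 1213 left.
December 2025 has 31 days: 1213 − 31 = 1182 left.
November 2025 has 30 days: 1182 − 30 = 1152 left.
October 2025 has 31 days: 1152 − 31 = 1121 left.
September 2025 has 30 days: 1121 − 30 = 1091 left.
August 2025 has 31 days: 1091 − 31 = 1060 left.
July 2025 has 31 days: 1060 − 31 = 1029 left.
June 2025 has 30 days: 1029 − 30 = 999 left.
May 2025 has 31 days: 999 − 31 = 968 left.
April 2025 has 30 days: 968 − 30 = 938 left.
March 2025 has 31 days: 938 − 31 = 907 left.
February 2025 has 28 days (2025 is not a leap year): 907 − 28 = 879 left.
January 2025 has 31 days: 879 − 31 = 848 left.
December 2024 has 31 days: 848 − 31 = 817 left.
November 2024 has 30 days: 817 − 30 = 787 left.
October 2024 has 31 days: 787 − 31 = 756 left.
September 2024 has 30 days: 756 − 30 = 726 left.
August 2024 has 31 days: 726 − 31 = 695 left.
July 2024 has 31 days: 695 − 31 = 664 left.
June 2024 has 30 days: 664 − 30 = 634 left.
May 2024 has 31 days: 634 − 31 = 603 left.
April 2024 has 30 days: 603 − 30 = 573 left.
March 2024 has 31 days: 573 − 31 = 542 left.
February 2024 has 29 days (2024 is a leap year): 542 − 29 = 513 left.
January 2024 has 31 days: 513 − 31 = 482 left.
December 2023 has 31 days: 482 − 31 = 451 left.
November 2023 has 30 days: 451 − 30 = 421 left.
October 2023 has 31 days: 421 − 31 = 390 left.
September 2023 has 30 days: 390 − 30 = 360 left.
August 2023 has 31 days: 360 − 31 = 329 left.
July 2023 has 31 days: 329 − 31 = 298 left.
June 2023 has 30 days: 298 − 30 = 268 left.
May 2023 has 31 days: 268 − 31 = 237 left.
April 2023 has 30 days: 237 − 30 = 207 left.
March 2023 has 31 days: 207 − 31 = 176 left.
February 2023 has 28 days (2023 is not a leap year): 176 − 28 = 148 left.
January 2023 has 31 days: 148 − 31 = 117 left.
December 2022 has 31 days: 117 − 31 = 86 left.
November 2022 has 30 days: 86 − 30 = 56 left.
October 2022 has 31 days: 56 − 31 = 25 left.
September 2022 has 30 days; 30 − 25 = 5 → September 5, 2022.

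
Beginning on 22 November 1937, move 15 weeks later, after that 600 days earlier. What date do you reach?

July 15, 1936

Adding 15 weeks (= 105 days) from November 22, 1937:
November has 30 days, so 30 − 22 = 8 days remain after November 22, 1937; 105 − 8 = 97 left.
December 1937 has 31 days: 97 − 31 = 66 left.
January 1938 has 31 days: 66 − 31 = 35 left.
February 1938 has 28 days (1938 is not a leap year): 35 − 28 = 7 left.
7 days into March 1938 → March 7, 1938.
Subtracting 600 days from March 7, 1938:
Going back 7 days from March 7, 1938 reaches the end of the previous month; 600 − 7 = 593 left.
February 1938 has 28 days (1938 is not a leap year): 593 − 28 = 565 left.
January 1938 has 31 days: 565 − 31 = 534 left.
December 1937 has 31 days: 534 − 31 = 503 left.
November 1937 has 30 days: 503 − 30 = 473 left.
October 1937 has 31 days: 473 − 31 = 442 left.
September 1937 has 30 days: 442 − 30 = 412 left.
August 1937 has 31 days: 412 − 31 = 381 left.
July 1937 has 31 days: 381 − 31 = 350 left.
June 1937 has 30 days: 350 − 30 = 320 left.
May 1937 has 31 days: 320 − 31 = 289 left.
April 1937 has 30 days: 289 − 30 = 259 left.
March 1937 has 31 days: 259 − 31 = 228 left.
February 1937 has 28 days (1937 is not a leap year): 228 − 28 = 200 left.
January 1937 has 31 days: 200 − 31 = 169 left.
December 1936 has 31 days: 169 − 31 = 138 left.
November 1936 has 30 days: 138 − 30 = 108 left.
October 1936 has 31 days: 108 − 31 = 77 left.
September 1936 has 30 days: 77 − 30 = 47 left.
August 1936 has 31 days: 47 − 31 = 16 left.
July 1936 has 31 days; 31 − 16 = 15 → July 15, 1936.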